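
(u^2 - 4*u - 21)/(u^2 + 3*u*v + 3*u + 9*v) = (u - 7)/(u + 3*v)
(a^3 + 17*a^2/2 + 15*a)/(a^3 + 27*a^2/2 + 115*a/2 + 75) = a/(a + 5)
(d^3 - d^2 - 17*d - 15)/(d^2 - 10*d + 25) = (d^2 + 4*d + 3)/(d - 5)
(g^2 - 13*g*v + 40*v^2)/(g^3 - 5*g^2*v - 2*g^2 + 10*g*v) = (g - 8*v)/(g*(g - 2))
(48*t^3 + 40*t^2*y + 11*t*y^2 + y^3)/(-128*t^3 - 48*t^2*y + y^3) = (3*t + y)/(-8*t + y)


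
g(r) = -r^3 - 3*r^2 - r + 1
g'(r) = -3*r^2 - 6*r - 1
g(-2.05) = -0.94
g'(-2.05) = -1.31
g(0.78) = -2.08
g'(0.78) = -7.51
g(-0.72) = 0.54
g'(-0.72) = 1.76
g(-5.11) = 61.21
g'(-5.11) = -48.68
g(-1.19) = -0.37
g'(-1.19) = 1.89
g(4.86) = -189.51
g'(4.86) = -101.02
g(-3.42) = 9.33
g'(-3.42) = -15.57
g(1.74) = -15.09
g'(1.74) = -20.52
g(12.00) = -2171.00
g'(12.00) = -505.00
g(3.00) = -56.00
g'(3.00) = -46.00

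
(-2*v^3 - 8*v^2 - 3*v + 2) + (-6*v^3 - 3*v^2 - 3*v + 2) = -8*v^3 - 11*v^2 - 6*v + 4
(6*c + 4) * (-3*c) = -18*c^2 - 12*c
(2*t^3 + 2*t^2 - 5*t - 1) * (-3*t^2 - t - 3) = -6*t^5 - 8*t^4 + 7*t^3 + 2*t^2 + 16*t + 3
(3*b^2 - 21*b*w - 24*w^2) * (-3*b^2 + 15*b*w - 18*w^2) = -9*b^4 + 108*b^3*w - 297*b^2*w^2 + 18*b*w^3 + 432*w^4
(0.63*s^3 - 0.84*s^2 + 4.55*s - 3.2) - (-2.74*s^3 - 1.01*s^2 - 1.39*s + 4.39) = 3.37*s^3 + 0.17*s^2 + 5.94*s - 7.59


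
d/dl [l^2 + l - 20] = 2*l + 1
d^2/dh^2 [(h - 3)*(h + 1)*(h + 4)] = 6*h + 4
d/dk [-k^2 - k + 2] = -2*k - 1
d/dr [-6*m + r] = 1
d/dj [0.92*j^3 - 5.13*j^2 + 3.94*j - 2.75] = 2.76*j^2 - 10.26*j + 3.94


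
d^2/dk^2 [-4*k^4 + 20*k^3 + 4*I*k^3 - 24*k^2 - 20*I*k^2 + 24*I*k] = -48*k^2 + 24*k*(5 + I) - 48 - 40*I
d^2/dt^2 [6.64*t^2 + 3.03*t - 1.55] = 13.2800000000000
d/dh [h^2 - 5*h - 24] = 2*h - 5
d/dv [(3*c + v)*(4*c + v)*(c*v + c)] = c*(12*c^2 + 14*c*v + 7*c + 3*v^2 + 2*v)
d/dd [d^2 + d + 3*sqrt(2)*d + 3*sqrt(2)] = 2*d + 1 + 3*sqrt(2)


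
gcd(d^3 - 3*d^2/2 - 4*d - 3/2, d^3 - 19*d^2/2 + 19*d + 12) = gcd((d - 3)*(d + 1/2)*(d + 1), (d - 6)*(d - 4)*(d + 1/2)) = d + 1/2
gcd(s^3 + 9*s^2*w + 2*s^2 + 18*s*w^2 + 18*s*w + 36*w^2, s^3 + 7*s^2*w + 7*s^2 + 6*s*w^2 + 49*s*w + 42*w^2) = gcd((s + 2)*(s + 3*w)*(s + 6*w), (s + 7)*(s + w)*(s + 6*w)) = s + 6*w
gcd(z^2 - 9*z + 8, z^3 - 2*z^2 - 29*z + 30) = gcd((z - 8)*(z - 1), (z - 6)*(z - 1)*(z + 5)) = z - 1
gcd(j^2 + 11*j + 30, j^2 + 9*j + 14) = 1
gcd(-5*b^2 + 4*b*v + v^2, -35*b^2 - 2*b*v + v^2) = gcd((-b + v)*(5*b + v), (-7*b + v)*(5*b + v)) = 5*b + v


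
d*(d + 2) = d^2 + 2*d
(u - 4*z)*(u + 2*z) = u^2 - 2*u*z - 8*z^2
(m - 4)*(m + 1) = m^2 - 3*m - 4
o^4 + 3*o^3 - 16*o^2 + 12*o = o*(o - 2)*(o - 1)*(o + 6)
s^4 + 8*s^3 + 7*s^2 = s^2*(s + 1)*(s + 7)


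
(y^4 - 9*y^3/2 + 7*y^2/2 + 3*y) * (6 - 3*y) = -3*y^5 + 39*y^4/2 - 75*y^3/2 + 12*y^2 + 18*y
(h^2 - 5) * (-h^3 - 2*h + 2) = -h^5 + 3*h^3 + 2*h^2 + 10*h - 10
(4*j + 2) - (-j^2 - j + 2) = j^2 + 5*j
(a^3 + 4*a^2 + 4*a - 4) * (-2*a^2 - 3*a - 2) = -2*a^5 - 11*a^4 - 22*a^3 - 12*a^2 + 4*a + 8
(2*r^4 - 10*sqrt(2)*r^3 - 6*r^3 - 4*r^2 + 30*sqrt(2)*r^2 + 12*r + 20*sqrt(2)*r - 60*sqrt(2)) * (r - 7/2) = 2*r^5 - 10*sqrt(2)*r^4 - 13*r^4 + 17*r^3 + 65*sqrt(2)*r^3 - 85*sqrt(2)*r^2 + 26*r^2 - 130*sqrt(2)*r - 42*r + 210*sqrt(2)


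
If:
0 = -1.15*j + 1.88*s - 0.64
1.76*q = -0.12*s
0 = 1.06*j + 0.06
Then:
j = -0.06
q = -0.02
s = 0.31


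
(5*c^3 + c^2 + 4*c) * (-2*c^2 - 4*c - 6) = -10*c^5 - 22*c^4 - 42*c^3 - 22*c^2 - 24*c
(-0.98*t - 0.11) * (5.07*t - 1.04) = -4.9686*t^2 + 0.4615*t + 0.1144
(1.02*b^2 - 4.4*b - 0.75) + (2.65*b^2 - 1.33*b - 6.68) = 3.67*b^2 - 5.73*b - 7.43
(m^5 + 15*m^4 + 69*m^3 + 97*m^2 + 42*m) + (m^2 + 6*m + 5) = m^5 + 15*m^4 + 69*m^3 + 98*m^2 + 48*m + 5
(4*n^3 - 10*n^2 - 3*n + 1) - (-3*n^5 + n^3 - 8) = 3*n^5 + 3*n^3 - 10*n^2 - 3*n + 9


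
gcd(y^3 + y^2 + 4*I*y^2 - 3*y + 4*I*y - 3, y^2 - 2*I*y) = 1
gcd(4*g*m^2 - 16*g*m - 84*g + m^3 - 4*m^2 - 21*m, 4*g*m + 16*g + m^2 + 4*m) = 4*g + m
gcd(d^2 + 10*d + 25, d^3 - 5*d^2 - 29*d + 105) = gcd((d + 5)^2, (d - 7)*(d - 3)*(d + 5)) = d + 5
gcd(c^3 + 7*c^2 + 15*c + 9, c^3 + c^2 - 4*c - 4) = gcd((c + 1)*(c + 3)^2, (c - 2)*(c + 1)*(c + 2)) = c + 1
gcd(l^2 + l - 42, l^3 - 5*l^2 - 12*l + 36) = l - 6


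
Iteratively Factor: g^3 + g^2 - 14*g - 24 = (g + 3)*(g^2 - 2*g - 8) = (g - 4)*(g + 3)*(g + 2)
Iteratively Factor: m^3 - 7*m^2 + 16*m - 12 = (m - 2)*(m^2 - 5*m + 6) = (m - 3)*(m - 2)*(m - 2)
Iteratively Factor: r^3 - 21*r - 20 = (r - 5)*(r^2 + 5*r + 4) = (r - 5)*(r + 1)*(r + 4)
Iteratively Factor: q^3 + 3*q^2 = (q)*(q^2 + 3*q) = q*(q + 3)*(q)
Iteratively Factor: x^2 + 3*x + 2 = (x + 2)*(x + 1)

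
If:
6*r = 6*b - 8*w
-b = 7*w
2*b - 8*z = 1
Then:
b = 4*z + 1/2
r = 100*z/21 + 25/42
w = -4*z/7 - 1/14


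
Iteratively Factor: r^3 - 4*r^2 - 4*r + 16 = (r - 2)*(r^2 - 2*r - 8) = (r - 4)*(r - 2)*(r + 2)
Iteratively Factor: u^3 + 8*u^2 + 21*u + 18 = (u + 3)*(u^2 + 5*u + 6) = (u + 2)*(u + 3)*(u + 3)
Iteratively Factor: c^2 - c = (c - 1)*(c)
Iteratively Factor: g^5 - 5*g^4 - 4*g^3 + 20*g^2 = (g + 2)*(g^4 - 7*g^3 + 10*g^2) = g*(g + 2)*(g^3 - 7*g^2 + 10*g) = g*(g - 2)*(g + 2)*(g^2 - 5*g) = g*(g - 5)*(g - 2)*(g + 2)*(g)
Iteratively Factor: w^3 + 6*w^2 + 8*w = (w + 4)*(w^2 + 2*w) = w*(w + 4)*(w + 2)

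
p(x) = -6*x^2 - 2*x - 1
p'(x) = -12*x - 2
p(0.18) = -1.55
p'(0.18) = -4.16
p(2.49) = -43.18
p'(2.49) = -31.88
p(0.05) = -1.12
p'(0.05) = -2.60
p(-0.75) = -2.88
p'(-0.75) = 7.00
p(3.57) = -84.61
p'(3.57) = -44.84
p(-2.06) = -22.34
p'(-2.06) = 22.72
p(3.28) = -72.11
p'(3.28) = -41.36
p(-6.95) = -276.92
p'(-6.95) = 81.40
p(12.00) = -889.00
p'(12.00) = -146.00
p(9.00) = -505.00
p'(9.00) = -110.00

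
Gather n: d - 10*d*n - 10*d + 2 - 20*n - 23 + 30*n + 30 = -9*d + n*(10 - 10*d) + 9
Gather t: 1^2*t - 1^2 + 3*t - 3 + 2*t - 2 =6*t - 6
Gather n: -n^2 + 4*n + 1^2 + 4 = -n^2 + 4*n + 5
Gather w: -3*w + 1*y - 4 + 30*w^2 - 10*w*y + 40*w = 30*w^2 + w*(37 - 10*y) + y - 4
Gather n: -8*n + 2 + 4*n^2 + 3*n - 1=4*n^2 - 5*n + 1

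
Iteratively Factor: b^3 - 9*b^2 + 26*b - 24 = (b - 2)*(b^2 - 7*b + 12) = (b - 4)*(b - 2)*(b - 3)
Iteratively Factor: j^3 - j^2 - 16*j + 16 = (j + 4)*(j^2 - 5*j + 4) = (j - 4)*(j + 4)*(j - 1)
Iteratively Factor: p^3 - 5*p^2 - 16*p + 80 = (p - 5)*(p^2 - 16) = (p - 5)*(p - 4)*(p + 4)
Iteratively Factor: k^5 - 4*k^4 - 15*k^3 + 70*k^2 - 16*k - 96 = (k - 2)*(k^4 - 2*k^3 - 19*k^2 + 32*k + 48) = (k - 2)*(k + 4)*(k^3 - 6*k^2 + 5*k + 12) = (k - 2)*(k + 1)*(k + 4)*(k^2 - 7*k + 12) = (k - 3)*(k - 2)*(k + 1)*(k + 4)*(k - 4)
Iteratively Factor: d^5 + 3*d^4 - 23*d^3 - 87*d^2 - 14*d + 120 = (d - 5)*(d^4 + 8*d^3 + 17*d^2 - 2*d - 24) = (d - 5)*(d + 4)*(d^3 + 4*d^2 + d - 6) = (d - 5)*(d - 1)*(d + 4)*(d^2 + 5*d + 6) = (d - 5)*(d - 1)*(d + 3)*(d + 4)*(d + 2)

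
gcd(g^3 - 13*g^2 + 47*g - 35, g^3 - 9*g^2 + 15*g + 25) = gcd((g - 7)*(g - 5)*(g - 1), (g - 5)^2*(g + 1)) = g - 5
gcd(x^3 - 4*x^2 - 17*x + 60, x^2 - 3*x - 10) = x - 5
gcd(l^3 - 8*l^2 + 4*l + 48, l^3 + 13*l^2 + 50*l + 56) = l + 2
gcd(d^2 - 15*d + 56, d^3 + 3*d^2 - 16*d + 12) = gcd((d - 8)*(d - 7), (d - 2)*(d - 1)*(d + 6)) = 1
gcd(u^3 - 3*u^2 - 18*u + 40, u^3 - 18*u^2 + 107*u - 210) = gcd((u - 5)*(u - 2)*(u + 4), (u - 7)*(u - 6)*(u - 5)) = u - 5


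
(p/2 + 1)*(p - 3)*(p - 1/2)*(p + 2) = p^4/2 + p^3/4 - 17*p^2/4 - 4*p + 3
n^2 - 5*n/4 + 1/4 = (n - 1)*(n - 1/4)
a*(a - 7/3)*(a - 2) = a^3 - 13*a^2/3 + 14*a/3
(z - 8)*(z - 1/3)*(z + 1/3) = z^3 - 8*z^2 - z/9 + 8/9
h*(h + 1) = h^2 + h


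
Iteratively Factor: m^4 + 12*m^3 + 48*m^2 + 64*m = (m + 4)*(m^3 + 8*m^2 + 16*m) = (m + 4)^2*(m^2 + 4*m) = m*(m + 4)^2*(m + 4)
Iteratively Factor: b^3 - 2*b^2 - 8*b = (b + 2)*(b^2 - 4*b) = b*(b + 2)*(b - 4)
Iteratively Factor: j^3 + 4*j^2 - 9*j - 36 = (j - 3)*(j^2 + 7*j + 12) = (j - 3)*(j + 3)*(j + 4)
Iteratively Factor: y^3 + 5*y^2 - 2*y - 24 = (y - 2)*(y^2 + 7*y + 12) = (y - 2)*(y + 3)*(y + 4)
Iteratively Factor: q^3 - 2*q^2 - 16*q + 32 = (q - 2)*(q^2 - 16) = (q - 4)*(q - 2)*(q + 4)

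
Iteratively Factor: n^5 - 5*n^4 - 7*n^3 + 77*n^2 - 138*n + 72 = (n - 3)*(n^4 - 2*n^3 - 13*n^2 + 38*n - 24) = (n - 3)*(n - 1)*(n^3 - n^2 - 14*n + 24) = (n - 3)*(n - 1)*(n + 4)*(n^2 - 5*n + 6) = (n - 3)*(n - 2)*(n - 1)*(n + 4)*(n - 3)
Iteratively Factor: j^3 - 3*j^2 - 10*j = (j)*(j^2 - 3*j - 10) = j*(j - 5)*(j + 2)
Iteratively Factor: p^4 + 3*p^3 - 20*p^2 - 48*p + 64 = (p + 4)*(p^3 - p^2 - 16*p + 16) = (p - 4)*(p + 4)*(p^2 + 3*p - 4) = (p - 4)*(p - 1)*(p + 4)*(p + 4)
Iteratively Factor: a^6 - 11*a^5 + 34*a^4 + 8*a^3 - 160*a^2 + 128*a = (a + 2)*(a^5 - 13*a^4 + 60*a^3 - 112*a^2 + 64*a) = (a - 4)*(a + 2)*(a^4 - 9*a^3 + 24*a^2 - 16*a) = a*(a - 4)*(a + 2)*(a^3 - 9*a^2 + 24*a - 16) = a*(a - 4)*(a - 1)*(a + 2)*(a^2 - 8*a + 16) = a*(a - 4)^2*(a - 1)*(a + 2)*(a - 4)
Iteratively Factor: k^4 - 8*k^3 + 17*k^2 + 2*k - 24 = (k - 4)*(k^3 - 4*k^2 + k + 6) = (k - 4)*(k + 1)*(k^2 - 5*k + 6) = (k - 4)*(k - 2)*(k + 1)*(k - 3)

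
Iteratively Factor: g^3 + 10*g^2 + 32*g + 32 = (g + 4)*(g^2 + 6*g + 8) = (g + 4)^2*(g + 2)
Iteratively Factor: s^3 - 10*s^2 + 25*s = (s)*(s^2 - 10*s + 25) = s*(s - 5)*(s - 5)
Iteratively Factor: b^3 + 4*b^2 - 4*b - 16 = (b - 2)*(b^2 + 6*b + 8) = (b - 2)*(b + 4)*(b + 2)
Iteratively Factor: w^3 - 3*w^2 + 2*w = (w - 1)*(w^2 - 2*w) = w*(w - 1)*(w - 2)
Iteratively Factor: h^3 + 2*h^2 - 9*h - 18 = (h - 3)*(h^2 + 5*h + 6) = (h - 3)*(h + 2)*(h + 3)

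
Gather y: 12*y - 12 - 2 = 12*y - 14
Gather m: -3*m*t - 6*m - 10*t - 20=m*(-3*t - 6) - 10*t - 20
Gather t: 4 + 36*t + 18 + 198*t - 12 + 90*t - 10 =324*t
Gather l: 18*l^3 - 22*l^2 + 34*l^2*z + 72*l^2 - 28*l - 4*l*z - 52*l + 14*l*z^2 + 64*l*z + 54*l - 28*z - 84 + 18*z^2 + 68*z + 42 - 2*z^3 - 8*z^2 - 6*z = 18*l^3 + l^2*(34*z + 50) + l*(14*z^2 + 60*z - 26) - 2*z^3 + 10*z^2 + 34*z - 42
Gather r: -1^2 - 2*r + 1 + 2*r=0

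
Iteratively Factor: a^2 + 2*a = (a)*(a + 2)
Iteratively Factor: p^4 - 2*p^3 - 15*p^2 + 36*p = (p - 3)*(p^3 + p^2 - 12*p) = (p - 3)^2*(p^2 + 4*p) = p*(p - 3)^2*(p + 4)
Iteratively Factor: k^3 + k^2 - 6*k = (k - 2)*(k^2 + 3*k) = k*(k - 2)*(k + 3)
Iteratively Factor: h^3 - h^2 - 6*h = (h)*(h^2 - h - 6) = h*(h - 3)*(h + 2)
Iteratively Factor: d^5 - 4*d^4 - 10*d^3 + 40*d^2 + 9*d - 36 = (d + 1)*(d^4 - 5*d^3 - 5*d^2 + 45*d - 36) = (d - 3)*(d + 1)*(d^3 - 2*d^2 - 11*d + 12) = (d - 4)*(d - 3)*(d + 1)*(d^2 + 2*d - 3) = (d - 4)*(d - 3)*(d - 1)*(d + 1)*(d + 3)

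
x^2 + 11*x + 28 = (x + 4)*(x + 7)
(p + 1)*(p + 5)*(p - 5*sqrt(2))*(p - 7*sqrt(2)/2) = p^4 - 17*sqrt(2)*p^3/2 + 6*p^3 - 51*sqrt(2)*p^2 + 40*p^2 - 85*sqrt(2)*p/2 + 210*p + 175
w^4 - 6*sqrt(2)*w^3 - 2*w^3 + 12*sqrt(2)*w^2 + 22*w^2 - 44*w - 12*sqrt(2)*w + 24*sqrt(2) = (w - 2)*(w - 3*sqrt(2))*(w - 2*sqrt(2))*(w - sqrt(2))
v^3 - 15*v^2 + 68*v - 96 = (v - 8)*(v - 4)*(v - 3)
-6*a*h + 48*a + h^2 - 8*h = (-6*a + h)*(h - 8)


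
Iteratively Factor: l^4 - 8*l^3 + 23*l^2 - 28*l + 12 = (l - 1)*(l^3 - 7*l^2 + 16*l - 12) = (l - 3)*(l - 1)*(l^2 - 4*l + 4) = (l - 3)*(l - 2)*(l - 1)*(l - 2)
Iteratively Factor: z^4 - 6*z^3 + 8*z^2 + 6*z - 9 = (z - 1)*(z^3 - 5*z^2 + 3*z + 9) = (z - 1)*(z + 1)*(z^2 - 6*z + 9) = (z - 3)*(z - 1)*(z + 1)*(z - 3)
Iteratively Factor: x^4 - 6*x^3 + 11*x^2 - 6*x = (x - 3)*(x^3 - 3*x^2 + 2*x) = (x - 3)*(x - 1)*(x^2 - 2*x) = (x - 3)*(x - 2)*(x - 1)*(x)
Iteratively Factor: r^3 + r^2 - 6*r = (r)*(r^2 + r - 6) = r*(r + 3)*(r - 2)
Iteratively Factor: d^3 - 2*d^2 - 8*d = (d + 2)*(d^2 - 4*d) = d*(d + 2)*(d - 4)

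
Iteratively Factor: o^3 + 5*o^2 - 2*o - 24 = (o + 3)*(o^2 + 2*o - 8) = (o - 2)*(o + 3)*(o + 4)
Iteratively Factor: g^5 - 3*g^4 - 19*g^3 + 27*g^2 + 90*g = (g)*(g^4 - 3*g^3 - 19*g^2 + 27*g + 90) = g*(g - 3)*(g^3 - 19*g - 30) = g*(g - 3)*(g + 3)*(g^2 - 3*g - 10) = g*(g - 3)*(g + 2)*(g + 3)*(g - 5)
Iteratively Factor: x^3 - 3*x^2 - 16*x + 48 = (x - 4)*(x^2 + x - 12) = (x - 4)*(x - 3)*(x + 4)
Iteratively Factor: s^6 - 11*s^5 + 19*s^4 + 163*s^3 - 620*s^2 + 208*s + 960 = (s - 3)*(s^5 - 8*s^4 - 5*s^3 + 148*s^2 - 176*s - 320) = (s - 4)*(s - 3)*(s^4 - 4*s^3 - 21*s^2 + 64*s + 80) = (s - 4)*(s - 3)*(s + 4)*(s^3 - 8*s^2 + 11*s + 20) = (s - 4)^2*(s - 3)*(s + 4)*(s^2 - 4*s - 5) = (s - 4)^2*(s - 3)*(s + 1)*(s + 4)*(s - 5)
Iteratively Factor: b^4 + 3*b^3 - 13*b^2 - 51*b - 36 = (b + 1)*(b^3 + 2*b^2 - 15*b - 36) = (b + 1)*(b + 3)*(b^2 - b - 12) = (b + 1)*(b + 3)^2*(b - 4)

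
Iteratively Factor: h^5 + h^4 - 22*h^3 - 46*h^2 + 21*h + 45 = (h + 3)*(h^4 - 2*h^3 - 16*h^2 + 2*h + 15) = (h - 5)*(h + 3)*(h^3 + 3*h^2 - h - 3) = (h - 5)*(h + 1)*(h + 3)*(h^2 + 2*h - 3) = (h - 5)*(h + 1)*(h + 3)^2*(h - 1)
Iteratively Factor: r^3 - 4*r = (r)*(r^2 - 4) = r*(r - 2)*(r + 2)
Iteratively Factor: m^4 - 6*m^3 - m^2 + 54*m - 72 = (m - 4)*(m^3 - 2*m^2 - 9*m + 18) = (m - 4)*(m + 3)*(m^2 - 5*m + 6) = (m - 4)*(m - 3)*(m + 3)*(m - 2)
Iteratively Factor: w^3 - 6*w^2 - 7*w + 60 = (w - 4)*(w^2 - 2*w - 15) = (w - 4)*(w + 3)*(w - 5)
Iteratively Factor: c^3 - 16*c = (c)*(c^2 - 16) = c*(c + 4)*(c - 4)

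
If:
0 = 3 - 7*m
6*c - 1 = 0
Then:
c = 1/6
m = 3/7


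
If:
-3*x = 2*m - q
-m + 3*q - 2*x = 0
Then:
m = -7*x/5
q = x/5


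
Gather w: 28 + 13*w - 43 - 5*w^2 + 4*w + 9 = -5*w^2 + 17*w - 6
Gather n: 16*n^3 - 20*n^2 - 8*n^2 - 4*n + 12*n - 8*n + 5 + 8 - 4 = 16*n^3 - 28*n^2 + 9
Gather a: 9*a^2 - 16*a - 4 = 9*a^2 - 16*a - 4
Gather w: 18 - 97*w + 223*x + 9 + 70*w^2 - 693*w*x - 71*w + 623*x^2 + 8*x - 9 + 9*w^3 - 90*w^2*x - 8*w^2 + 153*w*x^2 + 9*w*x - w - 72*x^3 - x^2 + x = 9*w^3 + w^2*(62 - 90*x) + w*(153*x^2 - 684*x - 169) - 72*x^3 + 622*x^2 + 232*x + 18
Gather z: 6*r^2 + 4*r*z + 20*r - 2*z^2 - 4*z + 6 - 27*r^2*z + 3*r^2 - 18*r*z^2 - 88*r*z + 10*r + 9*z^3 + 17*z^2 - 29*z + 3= 9*r^2 + 30*r + 9*z^3 + z^2*(15 - 18*r) + z*(-27*r^2 - 84*r - 33) + 9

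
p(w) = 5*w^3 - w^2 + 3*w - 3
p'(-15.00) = 3408.00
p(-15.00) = -17148.00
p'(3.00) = 132.00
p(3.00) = 132.00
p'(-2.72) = 119.42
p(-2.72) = -119.18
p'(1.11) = 19.26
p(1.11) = 5.94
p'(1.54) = 35.49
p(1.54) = 17.51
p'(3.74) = 205.33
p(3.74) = 255.80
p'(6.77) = 676.95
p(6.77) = 1522.92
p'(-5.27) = 430.13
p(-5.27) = -778.40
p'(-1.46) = 37.89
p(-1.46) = -25.07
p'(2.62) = 100.73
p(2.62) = 87.92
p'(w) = 15*w^2 - 2*w + 3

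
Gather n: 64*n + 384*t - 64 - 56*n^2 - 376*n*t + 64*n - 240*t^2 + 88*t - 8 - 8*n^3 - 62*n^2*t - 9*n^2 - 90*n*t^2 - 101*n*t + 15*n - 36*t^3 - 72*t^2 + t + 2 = -8*n^3 + n^2*(-62*t - 65) + n*(-90*t^2 - 477*t + 143) - 36*t^3 - 312*t^2 + 473*t - 70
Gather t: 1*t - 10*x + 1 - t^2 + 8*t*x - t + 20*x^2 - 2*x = -t^2 + 8*t*x + 20*x^2 - 12*x + 1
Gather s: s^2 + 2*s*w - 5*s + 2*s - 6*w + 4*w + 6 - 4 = s^2 + s*(2*w - 3) - 2*w + 2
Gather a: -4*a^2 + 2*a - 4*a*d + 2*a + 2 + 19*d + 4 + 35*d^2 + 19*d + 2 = -4*a^2 + a*(4 - 4*d) + 35*d^2 + 38*d + 8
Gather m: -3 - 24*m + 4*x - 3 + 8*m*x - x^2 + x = m*(8*x - 24) - x^2 + 5*x - 6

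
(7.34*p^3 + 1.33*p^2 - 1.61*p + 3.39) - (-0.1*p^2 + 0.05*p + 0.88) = 7.34*p^3 + 1.43*p^2 - 1.66*p + 2.51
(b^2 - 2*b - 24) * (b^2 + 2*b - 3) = b^4 - 31*b^2 - 42*b + 72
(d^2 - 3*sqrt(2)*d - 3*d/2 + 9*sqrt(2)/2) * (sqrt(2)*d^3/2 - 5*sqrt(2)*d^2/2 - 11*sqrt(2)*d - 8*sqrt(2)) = sqrt(2)*d^5/2 - 13*sqrt(2)*d^4/4 - 3*d^4 - 29*sqrt(2)*d^3/4 + 39*d^3/2 + 17*sqrt(2)*d^2/2 + 87*d^2/2 - 51*d + 12*sqrt(2)*d - 72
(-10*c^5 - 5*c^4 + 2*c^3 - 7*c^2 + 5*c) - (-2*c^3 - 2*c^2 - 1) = -10*c^5 - 5*c^4 + 4*c^3 - 5*c^2 + 5*c + 1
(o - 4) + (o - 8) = 2*o - 12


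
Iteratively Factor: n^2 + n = (n)*(n + 1)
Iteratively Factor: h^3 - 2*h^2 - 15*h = (h + 3)*(h^2 - 5*h) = (h - 5)*(h + 3)*(h)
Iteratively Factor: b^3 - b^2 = (b)*(b^2 - b) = b^2*(b - 1)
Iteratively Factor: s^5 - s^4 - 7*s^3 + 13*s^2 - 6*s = (s)*(s^4 - s^3 - 7*s^2 + 13*s - 6) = s*(s - 1)*(s^3 - 7*s + 6) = s*(s - 1)^2*(s^2 + s - 6) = s*(s - 1)^2*(s + 3)*(s - 2)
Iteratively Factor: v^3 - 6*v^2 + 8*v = (v - 4)*(v^2 - 2*v) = (v - 4)*(v - 2)*(v)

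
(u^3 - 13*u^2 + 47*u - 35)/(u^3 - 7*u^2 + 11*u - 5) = (u - 7)/(u - 1)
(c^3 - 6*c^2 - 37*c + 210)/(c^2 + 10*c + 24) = (c^2 - 12*c + 35)/(c + 4)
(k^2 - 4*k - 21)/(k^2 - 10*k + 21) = (k + 3)/(k - 3)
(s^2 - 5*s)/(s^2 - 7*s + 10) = s/(s - 2)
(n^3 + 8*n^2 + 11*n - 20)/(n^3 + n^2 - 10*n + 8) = (n + 5)/(n - 2)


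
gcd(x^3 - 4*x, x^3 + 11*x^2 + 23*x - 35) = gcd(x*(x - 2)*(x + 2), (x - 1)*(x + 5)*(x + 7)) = 1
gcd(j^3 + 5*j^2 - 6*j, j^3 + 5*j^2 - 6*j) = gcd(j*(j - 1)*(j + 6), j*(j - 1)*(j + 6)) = j^3 + 5*j^2 - 6*j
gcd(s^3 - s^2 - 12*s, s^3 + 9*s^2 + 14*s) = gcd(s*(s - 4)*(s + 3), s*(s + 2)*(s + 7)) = s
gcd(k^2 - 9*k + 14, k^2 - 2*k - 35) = k - 7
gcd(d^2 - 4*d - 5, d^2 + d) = d + 1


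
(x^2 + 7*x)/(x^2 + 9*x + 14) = x/(x + 2)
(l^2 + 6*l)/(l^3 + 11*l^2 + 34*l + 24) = l/(l^2 + 5*l + 4)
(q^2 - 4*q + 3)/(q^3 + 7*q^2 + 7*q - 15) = (q - 3)/(q^2 + 8*q + 15)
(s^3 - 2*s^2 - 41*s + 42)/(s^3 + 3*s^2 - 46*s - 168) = (s - 1)/(s + 4)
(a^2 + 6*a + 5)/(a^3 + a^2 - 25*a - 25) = 1/(a - 5)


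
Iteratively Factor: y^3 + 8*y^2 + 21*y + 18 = (y + 2)*(y^2 + 6*y + 9) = (y + 2)*(y + 3)*(y + 3)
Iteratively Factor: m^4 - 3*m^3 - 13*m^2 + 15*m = (m)*(m^3 - 3*m^2 - 13*m + 15) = m*(m - 5)*(m^2 + 2*m - 3) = m*(m - 5)*(m + 3)*(m - 1)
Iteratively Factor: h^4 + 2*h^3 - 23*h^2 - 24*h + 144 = (h - 3)*(h^3 + 5*h^2 - 8*h - 48) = (h - 3)*(h + 4)*(h^2 + h - 12) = (h - 3)^2*(h + 4)*(h + 4)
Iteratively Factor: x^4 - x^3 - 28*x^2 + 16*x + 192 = (x - 4)*(x^3 + 3*x^2 - 16*x - 48) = (x - 4)*(x + 4)*(x^2 - x - 12) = (x - 4)*(x + 3)*(x + 4)*(x - 4)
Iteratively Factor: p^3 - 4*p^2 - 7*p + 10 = (p - 5)*(p^2 + p - 2) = (p - 5)*(p - 1)*(p + 2)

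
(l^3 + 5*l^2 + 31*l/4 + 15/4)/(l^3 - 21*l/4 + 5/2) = (2*l^2 + 5*l + 3)/(2*l^2 - 5*l + 2)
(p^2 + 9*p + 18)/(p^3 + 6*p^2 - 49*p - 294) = (p + 3)/(p^2 - 49)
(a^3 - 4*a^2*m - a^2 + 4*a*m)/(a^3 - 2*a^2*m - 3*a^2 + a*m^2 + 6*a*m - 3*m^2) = a*(a^2 - 4*a*m - a + 4*m)/(a^3 - 2*a^2*m - 3*a^2 + a*m^2 + 6*a*m - 3*m^2)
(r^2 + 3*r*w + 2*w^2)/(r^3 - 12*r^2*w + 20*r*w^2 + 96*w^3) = (r + w)/(r^2 - 14*r*w + 48*w^2)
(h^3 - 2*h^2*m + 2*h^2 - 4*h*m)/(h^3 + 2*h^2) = (h - 2*m)/h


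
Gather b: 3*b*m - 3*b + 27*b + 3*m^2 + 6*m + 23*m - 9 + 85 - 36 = b*(3*m + 24) + 3*m^2 + 29*m + 40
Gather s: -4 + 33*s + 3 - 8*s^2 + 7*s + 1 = -8*s^2 + 40*s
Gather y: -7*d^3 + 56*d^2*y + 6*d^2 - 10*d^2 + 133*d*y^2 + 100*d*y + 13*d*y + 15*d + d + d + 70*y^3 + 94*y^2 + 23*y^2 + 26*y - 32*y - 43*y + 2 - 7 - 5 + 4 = -7*d^3 - 4*d^2 + 17*d + 70*y^3 + y^2*(133*d + 117) + y*(56*d^2 + 113*d - 49) - 6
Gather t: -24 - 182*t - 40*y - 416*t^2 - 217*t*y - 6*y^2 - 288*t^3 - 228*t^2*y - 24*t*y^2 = -288*t^3 + t^2*(-228*y - 416) + t*(-24*y^2 - 217*y - 182) - 6*y^2 - 40*y - 24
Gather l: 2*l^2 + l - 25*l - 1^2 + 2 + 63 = 2*l^2 - 24*l + 64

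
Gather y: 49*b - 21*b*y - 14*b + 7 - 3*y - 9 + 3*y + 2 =-21*b*y + 35*b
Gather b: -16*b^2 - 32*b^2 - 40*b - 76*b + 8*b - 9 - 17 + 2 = -48*b^2 - 108*b - 24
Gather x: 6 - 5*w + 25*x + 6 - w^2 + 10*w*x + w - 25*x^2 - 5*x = -w^2 - 4*w - 25*x^2 + x*(10*w + 20) + 12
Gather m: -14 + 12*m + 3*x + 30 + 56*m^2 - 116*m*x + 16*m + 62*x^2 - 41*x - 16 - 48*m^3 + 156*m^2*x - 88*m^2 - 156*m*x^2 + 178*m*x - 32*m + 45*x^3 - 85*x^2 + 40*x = -48*m^3 + m^2*(156*x - 32) + m*(-156*x^2 + 62*x - 4) + 45*x^3 - 23*x^2 + 2*x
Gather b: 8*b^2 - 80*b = 8*b^2 - 80*b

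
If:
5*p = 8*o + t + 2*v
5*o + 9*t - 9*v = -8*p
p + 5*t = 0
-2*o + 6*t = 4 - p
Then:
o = -344/213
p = -820/213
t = 164/213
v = -252/71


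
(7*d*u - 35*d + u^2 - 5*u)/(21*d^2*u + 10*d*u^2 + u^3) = (u - 5)/(u*(3*d + u))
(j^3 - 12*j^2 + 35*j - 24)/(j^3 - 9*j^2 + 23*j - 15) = (j - 8)/(j - 5)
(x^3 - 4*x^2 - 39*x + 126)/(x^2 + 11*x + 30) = (x^2 - 10*x + 21)/(x + 5)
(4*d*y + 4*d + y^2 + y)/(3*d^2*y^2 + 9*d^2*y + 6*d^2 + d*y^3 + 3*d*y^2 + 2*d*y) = (4*d + y)/(d*(3*d*y + 6*d + y^2 + 2*y))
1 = 1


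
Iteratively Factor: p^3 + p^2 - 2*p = (p - 1)*(p^2 + 2*p) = (p - 1)*(p + 2)*(p)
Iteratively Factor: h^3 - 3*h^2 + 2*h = (h - 1)*(h^2 - 2*h) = h*(h - 1)*(h - 2)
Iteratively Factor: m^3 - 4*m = (m)*(m^2 - 4) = m*(m + 2)*(m - 2)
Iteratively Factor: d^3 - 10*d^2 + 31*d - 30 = (d - 3)*(d^2 - 7*d + 10) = (d - 5)*(d - 3)*(d - 2)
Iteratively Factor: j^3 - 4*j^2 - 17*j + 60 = (j - 3)*(j^2 - j - 20) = (j - 5)*(j - 3)*(j + 4)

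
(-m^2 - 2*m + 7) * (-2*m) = 2*m^3 + 4*m^2 - 14*m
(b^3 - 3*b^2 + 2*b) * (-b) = -b^4 + 3*b^3 - 2*b^2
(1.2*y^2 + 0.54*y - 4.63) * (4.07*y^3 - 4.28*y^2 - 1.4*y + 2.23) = 4.884*y^5 - 2.9382*y^4 - 22.8353*y^3 + 21.7364*y^2 + 7.6862*y - 10.3249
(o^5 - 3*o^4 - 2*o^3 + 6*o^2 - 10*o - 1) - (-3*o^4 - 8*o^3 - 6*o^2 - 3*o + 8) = o^5 + 6*o^3 + 12*o^2 - 7*o - 9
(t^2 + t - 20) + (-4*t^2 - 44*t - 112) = -3*t^2 - 43*t - 132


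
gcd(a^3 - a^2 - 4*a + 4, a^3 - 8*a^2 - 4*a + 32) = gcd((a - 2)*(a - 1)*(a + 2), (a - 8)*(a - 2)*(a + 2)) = a^2 - 4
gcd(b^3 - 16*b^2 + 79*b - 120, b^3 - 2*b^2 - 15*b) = b - 5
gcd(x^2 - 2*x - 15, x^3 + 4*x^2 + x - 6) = x + 3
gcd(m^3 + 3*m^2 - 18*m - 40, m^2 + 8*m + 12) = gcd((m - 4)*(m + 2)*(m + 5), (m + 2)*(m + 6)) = m + 2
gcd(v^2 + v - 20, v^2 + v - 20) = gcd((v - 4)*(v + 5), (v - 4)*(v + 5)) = v^2 + v - 20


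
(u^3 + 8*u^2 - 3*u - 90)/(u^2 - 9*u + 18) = (u^2 + 11*u + 30)/(u - 6)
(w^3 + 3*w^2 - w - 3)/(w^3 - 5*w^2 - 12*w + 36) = (w^2 - 1)/(w^2 - 8*w + 12)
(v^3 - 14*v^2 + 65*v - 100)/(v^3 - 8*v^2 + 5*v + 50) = (v - 4)/(v + 2)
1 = 1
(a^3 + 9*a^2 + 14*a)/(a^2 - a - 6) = a*(a + 7)/(a - 3)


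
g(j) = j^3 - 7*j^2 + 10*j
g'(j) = 3*j^2 - 14*j + 10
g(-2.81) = -105.56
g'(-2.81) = 73.03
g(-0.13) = -1.42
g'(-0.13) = 11.87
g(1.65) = 1.93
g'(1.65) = -4.93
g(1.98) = 0.12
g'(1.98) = -5.96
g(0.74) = 3.97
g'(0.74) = 1.28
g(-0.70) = -10.77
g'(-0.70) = 21.27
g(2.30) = -1.86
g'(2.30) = -6.33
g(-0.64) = -9.53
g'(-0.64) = 20.19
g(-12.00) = -2856.00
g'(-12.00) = 610.00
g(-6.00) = -528.00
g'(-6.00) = 202.00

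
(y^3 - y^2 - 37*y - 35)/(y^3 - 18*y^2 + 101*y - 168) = (y^2 + 6*y + 5)/(y^2 - 11*y + 24)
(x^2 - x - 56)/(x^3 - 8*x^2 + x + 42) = (x^2 - x - 56)/(x^3 - 8*x^2 + x + 42)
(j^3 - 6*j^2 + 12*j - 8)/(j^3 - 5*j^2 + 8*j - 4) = (j - 2)/(j - 1)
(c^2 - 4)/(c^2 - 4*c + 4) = (c + 2)/(c - 2)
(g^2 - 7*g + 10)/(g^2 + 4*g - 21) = (g^2 - 7*g + 10)/(g^2 + 4*g - 21)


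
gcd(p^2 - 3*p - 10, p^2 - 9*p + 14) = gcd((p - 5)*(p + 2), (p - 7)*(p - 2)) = 1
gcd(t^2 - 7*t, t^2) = t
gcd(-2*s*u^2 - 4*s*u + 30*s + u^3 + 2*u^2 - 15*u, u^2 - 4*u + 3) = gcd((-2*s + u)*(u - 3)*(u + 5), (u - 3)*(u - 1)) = u - 3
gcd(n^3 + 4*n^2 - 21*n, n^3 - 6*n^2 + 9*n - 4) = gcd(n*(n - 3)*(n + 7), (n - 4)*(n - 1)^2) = 1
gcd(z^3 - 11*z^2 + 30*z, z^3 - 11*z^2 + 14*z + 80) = z - 5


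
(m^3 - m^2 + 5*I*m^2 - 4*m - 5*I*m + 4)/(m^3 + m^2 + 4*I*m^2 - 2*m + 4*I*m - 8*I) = (m + I)/(m + 2)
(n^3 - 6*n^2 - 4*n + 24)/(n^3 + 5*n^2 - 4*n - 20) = (n - 6)/(n + 5)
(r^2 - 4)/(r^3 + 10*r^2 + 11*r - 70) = (r + 2)/(r^2 + 12*r + 35)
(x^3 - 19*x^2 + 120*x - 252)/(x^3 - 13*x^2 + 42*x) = (x - 6)/x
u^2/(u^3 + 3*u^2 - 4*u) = u/(u^2 + 3*u - 4)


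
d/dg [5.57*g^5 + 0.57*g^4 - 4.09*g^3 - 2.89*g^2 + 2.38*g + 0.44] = 27.85*g^4 + 2.28*g^3 - 12.27*g^2 - 5.78*g + 2.38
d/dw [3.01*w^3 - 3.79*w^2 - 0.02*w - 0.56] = 9.03*w^2 - 7.58*w - 0.02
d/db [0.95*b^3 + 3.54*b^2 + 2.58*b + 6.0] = 2.85*b^2 + 7.08*b + 2.58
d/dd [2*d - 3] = 2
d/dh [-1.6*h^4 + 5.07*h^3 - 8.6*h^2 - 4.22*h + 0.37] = -6.4*h^3 + 15.21*h^2 - 17.2*h - 4.22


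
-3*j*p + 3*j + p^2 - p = (-3*j + p)*(p - 1)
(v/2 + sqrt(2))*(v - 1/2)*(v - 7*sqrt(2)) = v^3/2 - 5*sqrt(2)*v^2/2 - v^2/4 - 14*v + 5*sqrt(2)*v/4 + 7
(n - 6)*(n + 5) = n^2 - n - 30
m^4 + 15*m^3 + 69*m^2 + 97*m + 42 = (m + 1)^2*(m + 6)*(m + 7)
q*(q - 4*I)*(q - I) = q^3 - 5*I*q^2 - 4*q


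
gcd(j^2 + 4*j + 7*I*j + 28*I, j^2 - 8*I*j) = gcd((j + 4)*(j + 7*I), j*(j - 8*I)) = 1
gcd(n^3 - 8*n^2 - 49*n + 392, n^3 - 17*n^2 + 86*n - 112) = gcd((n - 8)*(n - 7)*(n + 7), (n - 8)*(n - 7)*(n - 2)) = n^2 - 15*n + 56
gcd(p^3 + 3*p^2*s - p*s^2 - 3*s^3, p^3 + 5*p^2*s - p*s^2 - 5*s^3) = p^2 - s^2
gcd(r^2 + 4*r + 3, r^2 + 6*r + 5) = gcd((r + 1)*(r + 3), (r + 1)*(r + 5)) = r + 1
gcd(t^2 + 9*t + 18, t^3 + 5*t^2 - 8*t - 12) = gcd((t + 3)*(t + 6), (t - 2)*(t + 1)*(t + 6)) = t + 6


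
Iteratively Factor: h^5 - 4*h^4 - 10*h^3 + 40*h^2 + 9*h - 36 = (h - 4)*(h^4 - 10*h^2 + 9) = (h - 4)*(h - 3)*(h^3 + 3*h^2 - h - 3) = (h - 4)*(h - 3)*(h - 1)*(h^2 + 4*h + 3) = (h - 4)*(h - 3)*(h - 1)*(h + 1)*(h + 3)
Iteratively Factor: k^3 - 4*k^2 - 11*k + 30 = (k - 2)*(k^2 - 2*k - 15) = (k - 2)*(k + 3)*(k - 5)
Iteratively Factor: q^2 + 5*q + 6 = (q + 2)*(q + 3)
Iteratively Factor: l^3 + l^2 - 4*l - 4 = (l + 2)*(l^2 - l - 2) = (l + 1)*(l + 2)*(l - 2)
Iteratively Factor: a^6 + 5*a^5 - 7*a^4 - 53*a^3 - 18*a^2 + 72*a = (a)*(a^5 + 5*a^4 - 7*a^3 - 53*a^2 - 18*a + 72) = a*(a - 3)*(a^4 + 8*a^3 + 17*a^2 - 2*a - 24) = a*(a - 3)*(a - 1)*(a^3 + 9*a^2 + 26*a + 24) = a*(a - 3)*(a - 1)*(a + 4)*(a^2 + 5*a + 6) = a*(a - 3)*(a - 1)*(a + 2)*(a + 4)*(a + 3)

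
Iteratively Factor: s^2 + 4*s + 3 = (s + 3)*(s + 1)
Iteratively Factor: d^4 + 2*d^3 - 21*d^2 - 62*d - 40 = (d + 1)*(d^3 + d^2 - 22*d - 40) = (d + 1)*(d + 4)*(d^2 - 3*d - 10) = (d - 5)*(d + 1)*(d + 4)*(d + 2)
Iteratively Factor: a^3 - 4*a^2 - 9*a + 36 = (a + 3)*(a^2 - 7*a + 12) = (a - 3)*(a + 3)*(a - 4)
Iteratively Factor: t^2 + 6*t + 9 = (t + 3)*(t + 3)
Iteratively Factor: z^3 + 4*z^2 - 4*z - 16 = (z - 2)*(z^2 + 6*z + 8) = (z - 2)*(z + 2)*(z + 4)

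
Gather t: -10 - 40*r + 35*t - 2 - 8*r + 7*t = -48*r + 42*t - 12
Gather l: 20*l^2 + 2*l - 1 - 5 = 20*l^2 + 2*l - 6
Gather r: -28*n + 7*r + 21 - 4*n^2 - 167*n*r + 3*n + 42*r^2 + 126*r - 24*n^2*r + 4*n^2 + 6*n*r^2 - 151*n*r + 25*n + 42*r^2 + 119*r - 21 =r^2*(6*n + 84) + r*(-24*n^2 - 318*n + 252)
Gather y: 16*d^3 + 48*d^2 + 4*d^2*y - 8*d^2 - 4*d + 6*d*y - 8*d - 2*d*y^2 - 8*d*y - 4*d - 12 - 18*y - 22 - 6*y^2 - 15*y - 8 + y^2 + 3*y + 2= 16*d^3 + 40*d^2 - 16*d + y^2*(-2*d - 5) + y*(4*d^2 - 2*d - 30) - 40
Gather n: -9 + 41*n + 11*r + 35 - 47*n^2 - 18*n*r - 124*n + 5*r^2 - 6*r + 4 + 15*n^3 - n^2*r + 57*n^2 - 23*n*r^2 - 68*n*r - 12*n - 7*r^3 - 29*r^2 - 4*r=15*n^3 + n^2*(10 - r) + n*(-23*r^2 - 86*r - 95) - 7*r^3 - 24*r^2 + r + 30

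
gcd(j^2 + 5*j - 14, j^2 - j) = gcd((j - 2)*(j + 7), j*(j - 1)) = 1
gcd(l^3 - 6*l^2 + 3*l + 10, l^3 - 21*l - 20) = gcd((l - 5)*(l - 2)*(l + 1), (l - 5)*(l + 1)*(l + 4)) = l^2 - 4*l - 5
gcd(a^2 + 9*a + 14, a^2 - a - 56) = a + 7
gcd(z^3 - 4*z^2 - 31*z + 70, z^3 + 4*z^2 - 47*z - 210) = z^2 - 2*z - 35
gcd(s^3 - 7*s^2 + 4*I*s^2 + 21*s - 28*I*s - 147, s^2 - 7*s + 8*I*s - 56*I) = s - 7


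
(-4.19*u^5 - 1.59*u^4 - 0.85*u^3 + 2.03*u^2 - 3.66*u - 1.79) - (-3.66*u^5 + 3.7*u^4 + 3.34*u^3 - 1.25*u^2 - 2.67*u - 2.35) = -0.53*u^5 - 5.29*u^4 - 4.19*u^3 + 3.28*u^2 - 0.99*u + 0.56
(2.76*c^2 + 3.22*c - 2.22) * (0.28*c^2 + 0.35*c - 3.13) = 0.7728*c^4 + 1.8676*c^3 - 8.1334*c^2 - 10.8556*c + 6.9486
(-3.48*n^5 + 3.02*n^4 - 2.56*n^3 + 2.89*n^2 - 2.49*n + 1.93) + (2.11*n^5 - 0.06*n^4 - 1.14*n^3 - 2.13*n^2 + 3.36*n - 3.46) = -1.37*n^5 + 2.96*n^4 - 3.7*n^3 + 0.76*n^2 + 0.87*n - 1.53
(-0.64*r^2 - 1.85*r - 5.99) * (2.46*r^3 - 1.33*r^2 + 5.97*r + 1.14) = -1.5744*r^5 - 3.6998*r^4 - 16.0957*r^3 - 3.8074*r^2 - 37.8693*r - 6.8286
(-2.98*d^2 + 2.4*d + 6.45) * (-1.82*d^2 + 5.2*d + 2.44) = 5.4236*d^4 - 19.864*d^3 - 6.5302*d^2 + 39.396*d + 15.738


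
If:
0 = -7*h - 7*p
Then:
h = -p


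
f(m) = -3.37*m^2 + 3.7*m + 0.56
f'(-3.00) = 23.92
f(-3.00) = -40.87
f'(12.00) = -77.18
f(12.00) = -440.32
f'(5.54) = -33.64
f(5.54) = -82.37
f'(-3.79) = 29.24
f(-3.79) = -61.87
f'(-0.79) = 9.02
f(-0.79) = -4.47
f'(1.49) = -6.34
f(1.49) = -1.41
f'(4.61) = -27.37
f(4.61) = -54.00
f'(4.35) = -25.62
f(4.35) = -47.11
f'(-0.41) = 6.46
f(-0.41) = -1.52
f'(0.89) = -2.30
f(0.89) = 1.18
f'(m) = 3.7 - 6.74*m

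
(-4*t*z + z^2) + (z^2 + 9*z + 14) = -4*t*z + 2*z^2 + 9*z + 14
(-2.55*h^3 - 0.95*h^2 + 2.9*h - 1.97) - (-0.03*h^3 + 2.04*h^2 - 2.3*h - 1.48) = -2.52*h^3 - 2.99*h^2 + 5.2*h - 0.49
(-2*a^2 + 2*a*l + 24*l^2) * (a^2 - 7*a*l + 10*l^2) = -2*a^4 + 16*a^3*l - 10*a^2*l^2 - 148*a*l^3 + 240*l^4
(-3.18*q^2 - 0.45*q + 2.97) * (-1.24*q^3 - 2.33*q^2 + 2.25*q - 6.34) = 3.9432*q^5 + 7.9674*q^4 - 9.7893*q^3 + 12.2286*q^2 + 9.5355*q - 18.8298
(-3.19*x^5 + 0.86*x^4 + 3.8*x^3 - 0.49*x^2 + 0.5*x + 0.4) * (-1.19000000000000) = 3.7961*x^5 - 1.0234*x^4 - 4.522*x^3 + 0.5831*x^2 - 0.595*x - 0.476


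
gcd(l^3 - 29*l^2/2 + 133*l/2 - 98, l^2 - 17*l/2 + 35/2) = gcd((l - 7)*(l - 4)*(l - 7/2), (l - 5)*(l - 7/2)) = l - 7/2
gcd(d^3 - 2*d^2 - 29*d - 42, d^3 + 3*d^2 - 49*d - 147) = d^2 - 4*d - 21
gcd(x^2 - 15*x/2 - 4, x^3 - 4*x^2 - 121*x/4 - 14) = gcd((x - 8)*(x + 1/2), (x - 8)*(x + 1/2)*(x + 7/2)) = x^2 - 15*x/2 - 4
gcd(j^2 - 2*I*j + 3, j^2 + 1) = j + I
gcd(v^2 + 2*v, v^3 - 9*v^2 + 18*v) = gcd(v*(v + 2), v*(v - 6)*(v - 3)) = v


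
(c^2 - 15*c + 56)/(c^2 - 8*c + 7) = (c - 8)/(c - 1)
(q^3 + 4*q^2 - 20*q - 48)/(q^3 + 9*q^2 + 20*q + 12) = (q - 4)/(q + 1)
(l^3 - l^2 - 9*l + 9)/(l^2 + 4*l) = (l^3 - l^2 - 9*l + 9)/(l*(l + 4))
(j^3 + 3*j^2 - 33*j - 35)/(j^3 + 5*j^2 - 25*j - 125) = (j^2 + 8*j + 7)/(j^2 + 10*j + 25)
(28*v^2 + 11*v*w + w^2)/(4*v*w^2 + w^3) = (7*v + w)/w^2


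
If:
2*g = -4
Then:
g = -2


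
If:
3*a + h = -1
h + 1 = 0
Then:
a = 0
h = -1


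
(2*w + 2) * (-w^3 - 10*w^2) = -2*w^4 - 22*w^3 - 20*w^2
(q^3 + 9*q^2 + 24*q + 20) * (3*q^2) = 3*q^5 + 27*q^4 + 72*q^3 + 60*q^2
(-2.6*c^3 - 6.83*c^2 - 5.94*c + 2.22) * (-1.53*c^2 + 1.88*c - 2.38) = 3.978*c^5 + 5.5619*c^4 + 2.4358*c^3 + 1.6916*c^2 + 18.3108*c - 5.2836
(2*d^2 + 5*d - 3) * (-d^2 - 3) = -2*d^4 - 5*d^3 - 3*d^2 - 15*d + 9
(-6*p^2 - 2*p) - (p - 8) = -6*p^2 - 3*p + 8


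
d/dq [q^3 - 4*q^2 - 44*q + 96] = 3*q^2 - 8*q - 44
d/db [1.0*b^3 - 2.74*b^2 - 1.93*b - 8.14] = 3.0*b^2 - 5.48*b - 1.93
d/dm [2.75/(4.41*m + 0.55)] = -12.1275/(4.41*m + 0.55)^2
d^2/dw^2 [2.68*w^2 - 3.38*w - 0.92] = 5.36000000000000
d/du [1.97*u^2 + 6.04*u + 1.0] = 3.94*u + 6.04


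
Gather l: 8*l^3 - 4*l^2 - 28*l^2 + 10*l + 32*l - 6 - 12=8*l^3 - 32*l^2 + 42*l - 18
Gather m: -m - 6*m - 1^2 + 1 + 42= 42 - 7*m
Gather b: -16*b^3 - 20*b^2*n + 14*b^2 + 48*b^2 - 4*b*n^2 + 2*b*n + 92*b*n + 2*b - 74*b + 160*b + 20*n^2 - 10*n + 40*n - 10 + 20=-16*b^3 + b^2*(62 - 20*n) + b*(-4*n^2 + 94*n + 88) + 20*n^2 + 30*n + 10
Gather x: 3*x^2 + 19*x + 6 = 3*x^2 + 19*x + 6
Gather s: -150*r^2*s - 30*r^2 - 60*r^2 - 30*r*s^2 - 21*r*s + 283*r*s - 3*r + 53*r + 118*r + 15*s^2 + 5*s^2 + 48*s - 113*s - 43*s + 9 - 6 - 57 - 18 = -90*r^2 + 168*r + s^2*(20 - 30*r) + s*(-150*r^2 + 262*r - 108) - 72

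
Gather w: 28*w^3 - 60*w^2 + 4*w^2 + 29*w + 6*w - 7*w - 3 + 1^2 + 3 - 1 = 28*w^3 - 56*w^2 + 28*w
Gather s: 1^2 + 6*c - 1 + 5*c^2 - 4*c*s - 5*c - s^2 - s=5*c^2 + c - s^2 + s*(-4*c - 1)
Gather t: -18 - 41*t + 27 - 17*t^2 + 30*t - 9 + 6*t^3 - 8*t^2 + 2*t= 6*t^3 - 25*t^2 - 9*t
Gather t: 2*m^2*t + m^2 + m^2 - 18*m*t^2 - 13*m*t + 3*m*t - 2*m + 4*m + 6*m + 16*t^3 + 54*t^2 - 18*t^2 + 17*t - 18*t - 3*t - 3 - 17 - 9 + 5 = 2*m^2 + 8*m + 16*t^3 + t^2*(36 - 18*m) + t*(2*m^2 - 10*m - 4) - 24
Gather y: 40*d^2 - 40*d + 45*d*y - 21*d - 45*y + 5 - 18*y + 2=40*d^2 - 61*d + y*(45*d - 63) + 7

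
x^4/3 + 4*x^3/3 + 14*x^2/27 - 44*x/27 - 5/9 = (x/3 + 1)*(x - 1)*(x + 1/3)*(x + 5/3)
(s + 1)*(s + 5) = s^2 + 6*s + 5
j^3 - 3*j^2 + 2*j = j*(j - 2)*(j - 1)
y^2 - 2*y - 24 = (y - 6)*(y + 4)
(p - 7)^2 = p^2 - 14*p + 49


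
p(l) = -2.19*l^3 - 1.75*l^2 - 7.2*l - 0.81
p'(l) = -6.57*l^2 - 3.5*l - 7.2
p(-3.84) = 125.04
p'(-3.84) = -90.64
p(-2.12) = 27.46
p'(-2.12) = -29.31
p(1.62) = -26.38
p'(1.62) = -30.11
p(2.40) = -58.44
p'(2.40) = -53.44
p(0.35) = -3.64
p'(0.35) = -9.23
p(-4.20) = 160.81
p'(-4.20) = -108.39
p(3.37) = -128.77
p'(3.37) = -93.61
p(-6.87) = 676.15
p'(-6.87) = -293.24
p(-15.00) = 7104.69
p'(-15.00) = -1432.95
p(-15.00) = 7104.69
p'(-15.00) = -1432.95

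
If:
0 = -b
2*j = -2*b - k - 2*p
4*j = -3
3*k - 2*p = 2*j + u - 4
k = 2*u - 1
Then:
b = 0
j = -3/4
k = -1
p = 5/4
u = 0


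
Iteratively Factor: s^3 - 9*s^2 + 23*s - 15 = (s - 3)*(s^2 - 6*s + 5) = (s - 3)*(s - 1)*(s - 5)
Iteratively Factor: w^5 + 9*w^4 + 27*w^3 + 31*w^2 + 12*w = (w)*(w^4 + 9*w^3 + 27*w^2 + 31*w + 12) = w*(w + 1)*(w^3 + 8*w^2 + 19*w + 12) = w*(w + 1)*(w + 3)*(w^2 + 5*w + 4) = w*(w + 1)^2*(w + 3)*(w + 4)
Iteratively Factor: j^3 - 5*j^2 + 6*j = (j - 2)*(j^2 - 3*j) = j*(j - 2)*(j - 3)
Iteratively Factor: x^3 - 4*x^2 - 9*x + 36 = (x - 3)*(x^2 - x - 12) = (x - 4)*(x - 3)*(x + 3)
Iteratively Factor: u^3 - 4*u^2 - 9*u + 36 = (u - 4)*(u^2 - 9) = (u - 4)*(u + 3)*(u - 3)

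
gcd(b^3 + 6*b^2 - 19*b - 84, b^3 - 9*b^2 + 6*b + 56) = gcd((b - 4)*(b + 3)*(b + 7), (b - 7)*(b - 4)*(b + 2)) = b - 4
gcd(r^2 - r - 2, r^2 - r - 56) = 1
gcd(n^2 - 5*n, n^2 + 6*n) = n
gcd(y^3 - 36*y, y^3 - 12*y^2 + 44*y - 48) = y - 6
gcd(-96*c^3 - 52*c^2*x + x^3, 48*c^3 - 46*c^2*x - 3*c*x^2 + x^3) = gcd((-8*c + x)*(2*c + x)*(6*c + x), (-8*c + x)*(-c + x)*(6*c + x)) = -48*c^2 - 2*c*x + x^2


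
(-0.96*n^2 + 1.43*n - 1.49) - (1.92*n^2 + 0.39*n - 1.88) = -2.88*n^2 + 1.04*n + 0.39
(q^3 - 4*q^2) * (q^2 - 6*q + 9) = q^5 - 10*q^4 + 33*q^3 - 36*q^2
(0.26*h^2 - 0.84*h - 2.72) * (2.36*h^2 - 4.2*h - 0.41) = 0.6136*h^4 - 3.0744*h^3 - 2.9978*h^2 + 11.7684*h + 1.1152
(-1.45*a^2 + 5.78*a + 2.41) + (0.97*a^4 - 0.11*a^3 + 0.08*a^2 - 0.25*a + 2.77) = 0.97*a^4 - 0.11*a^3 - 1.37*a^2 + 5.53*a + 5.18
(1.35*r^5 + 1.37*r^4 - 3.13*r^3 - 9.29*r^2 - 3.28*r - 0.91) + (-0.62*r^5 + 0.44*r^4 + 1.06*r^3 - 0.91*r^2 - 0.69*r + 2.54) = 0.73*r^5 + 1.81*r^4 - 2.07*r^3 - 10.2*r^2 - 3.97*r + 1.63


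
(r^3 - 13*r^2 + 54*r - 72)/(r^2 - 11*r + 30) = (r^2 - 7*r + 12)/(r - 5)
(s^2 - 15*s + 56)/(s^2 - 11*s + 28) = (s - 8)/(s - 4)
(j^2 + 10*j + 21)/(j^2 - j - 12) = (j + 7)/(j - 4)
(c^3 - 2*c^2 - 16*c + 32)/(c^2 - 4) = (c^2 - 16)/(c + 2)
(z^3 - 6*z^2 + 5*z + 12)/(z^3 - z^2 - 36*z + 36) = (z^3 - 6*z^2 + 5*z + 12)/(z^3 - z^2 - 36*z + 36)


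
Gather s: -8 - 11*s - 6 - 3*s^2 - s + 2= -3*s^2 - 12*s - 12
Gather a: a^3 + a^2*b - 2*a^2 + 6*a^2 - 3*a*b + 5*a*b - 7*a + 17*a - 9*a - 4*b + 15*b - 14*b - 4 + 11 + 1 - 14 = a^3 + a^2*(b + 4) + a*(2*b + 1) - 3*b - 6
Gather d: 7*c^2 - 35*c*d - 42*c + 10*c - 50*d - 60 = 7*c^2 - 32*c + d*(-35*c - 50) - 60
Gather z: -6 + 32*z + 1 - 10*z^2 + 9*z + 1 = -10*z^2 + 41*z - 4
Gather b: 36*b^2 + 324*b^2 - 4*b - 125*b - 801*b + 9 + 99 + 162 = 360*b^2 - 930*b + 270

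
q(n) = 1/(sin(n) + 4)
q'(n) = -cos(n)/(sin(n) + 4)^2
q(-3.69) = 0.22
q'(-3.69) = 0.04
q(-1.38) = 0.33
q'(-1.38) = -0.02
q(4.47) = 0.33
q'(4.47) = 0.03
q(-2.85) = 0.27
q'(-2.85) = 0.07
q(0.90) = 0.21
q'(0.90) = -0.03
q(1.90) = 0.20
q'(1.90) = 0.01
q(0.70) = 0.22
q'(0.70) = -0.04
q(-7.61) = 0.33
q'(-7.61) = -0.03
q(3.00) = 0.24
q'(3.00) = 0.06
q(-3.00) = 0.26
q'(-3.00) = 0.07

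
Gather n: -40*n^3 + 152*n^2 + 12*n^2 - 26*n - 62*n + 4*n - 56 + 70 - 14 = -40*n^3 + 164*n^2 - 84*n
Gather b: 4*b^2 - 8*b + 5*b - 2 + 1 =4*b^2 - 3*b - 1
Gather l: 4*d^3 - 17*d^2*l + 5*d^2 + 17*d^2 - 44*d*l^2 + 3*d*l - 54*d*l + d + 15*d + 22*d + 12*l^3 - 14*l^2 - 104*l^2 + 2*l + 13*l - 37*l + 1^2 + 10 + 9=4*d^3 + 22*d^2 + 38*d + 12*l^3 + l^2*(-44*d - 118) + l*(-17*d^2 - 51*d - 22) + 20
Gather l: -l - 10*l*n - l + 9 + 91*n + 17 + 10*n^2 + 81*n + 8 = l*(-10*n - 2) + 10*n^2 + 172*n + 34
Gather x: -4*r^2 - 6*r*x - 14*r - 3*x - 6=-4*r^2 - 14*r + x*(-6*r - 3) - 6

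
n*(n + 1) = n^2 + n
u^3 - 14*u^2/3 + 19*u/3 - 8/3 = (u - 8/3)*(u - 1)^2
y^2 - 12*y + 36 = (y - 6)^2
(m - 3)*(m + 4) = m^2 + m - 12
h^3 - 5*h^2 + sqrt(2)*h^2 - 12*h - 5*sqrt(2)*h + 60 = (h - 5)*(h - 2*sqrt(2))*(h + 3*sqrt(2))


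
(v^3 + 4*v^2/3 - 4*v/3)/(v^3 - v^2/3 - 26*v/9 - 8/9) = 3*v*(-3*v^2 - 4*v + 4)/(-9*v^3 + 3*v^2 + 26*v + 8)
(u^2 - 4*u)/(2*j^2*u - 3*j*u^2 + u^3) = (u - 4)/(2*j^2 - 3*j*u + u^2)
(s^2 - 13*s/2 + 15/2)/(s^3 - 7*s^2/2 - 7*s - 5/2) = (2*s - 3)/(2*s^2 + 3*s + 1)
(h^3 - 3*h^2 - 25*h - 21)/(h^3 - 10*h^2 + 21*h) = (h^2 + 4*h + 3)/(h*(h - 3))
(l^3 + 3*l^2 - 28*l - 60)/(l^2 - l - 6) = (l^2 + l - 30)/(l - 3)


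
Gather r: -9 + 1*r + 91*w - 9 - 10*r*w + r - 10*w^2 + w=r*(2 - 10*w) - 10*w^2 + 92*w - 18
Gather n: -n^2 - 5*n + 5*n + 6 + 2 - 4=4 - n^2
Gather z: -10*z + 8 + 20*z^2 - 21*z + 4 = 20*z^2 - 31*z + 12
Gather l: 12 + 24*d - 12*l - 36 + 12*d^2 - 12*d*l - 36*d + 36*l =12*d^2 - 12*d + l*(24 - 12*d) - 24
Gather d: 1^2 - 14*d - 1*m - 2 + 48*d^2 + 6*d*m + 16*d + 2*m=48*d^2 + d*(6*m + 2) + m - 1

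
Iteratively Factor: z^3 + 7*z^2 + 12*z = (z)*(z^2 + 7*z + 12) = z*(z + 4)*(z + 3)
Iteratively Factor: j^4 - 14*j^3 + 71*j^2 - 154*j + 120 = (j - 5)*(j^3 - 9*j^2 + 26*j - 24) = (j - 5)*(j - 3)*(j^2 - 6*j + 8) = (j - 5)*(j - 3)*(j - 2)*(j - 4)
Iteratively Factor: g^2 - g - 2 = (g + 1)*(g - 2)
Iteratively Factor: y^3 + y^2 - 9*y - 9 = (y + 1)*(y^2 - 9) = (y - 3)*(y + 1)*(y + 3)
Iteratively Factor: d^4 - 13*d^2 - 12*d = (d + 3)*(d^3 - 3*d^2 - 4*d) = (d - 4)*(d + 3)*(d^2 + d) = d*(d - 4)*(d + 3)*(d + 1)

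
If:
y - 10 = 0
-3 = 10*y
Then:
No Solution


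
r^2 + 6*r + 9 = (r + 3)^2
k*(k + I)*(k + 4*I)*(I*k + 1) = I*k^4 - 4*k^3 + I*k^2 - 4*k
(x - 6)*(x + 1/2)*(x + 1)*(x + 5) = x^4 + x^3/2 - 31*x^2 - 91*x/2 - 15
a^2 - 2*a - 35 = (a - 7)*(a + 5)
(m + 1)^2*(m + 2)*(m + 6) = m^4 + 10*m^3 + 29*m^2 + 32*m + 12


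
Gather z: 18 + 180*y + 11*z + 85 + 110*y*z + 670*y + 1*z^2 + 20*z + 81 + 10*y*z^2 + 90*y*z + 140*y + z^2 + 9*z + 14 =990*y + z^2*(10*y + 2) + z*(200*y + 40) + 198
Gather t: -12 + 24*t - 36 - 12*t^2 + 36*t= -12*t^2 + 60*t - 48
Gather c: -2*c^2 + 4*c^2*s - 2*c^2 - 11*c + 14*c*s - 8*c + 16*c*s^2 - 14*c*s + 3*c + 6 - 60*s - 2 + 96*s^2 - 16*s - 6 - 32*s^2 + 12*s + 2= c^2*(4*s - 4) + c*(16*s^2 - 16) + 64*s^2 - 64*s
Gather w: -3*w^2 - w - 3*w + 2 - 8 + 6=-3*w^2 - 4*w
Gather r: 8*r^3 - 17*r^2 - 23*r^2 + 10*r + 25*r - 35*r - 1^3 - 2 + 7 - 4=8*r^3 - 40*r^2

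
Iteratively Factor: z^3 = (z)*(z^2) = z^2*(z)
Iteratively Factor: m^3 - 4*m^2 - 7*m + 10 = (m - 1)*(m^2 - 3*m - 10) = (m - 1)*(m + 2)*(m - 5)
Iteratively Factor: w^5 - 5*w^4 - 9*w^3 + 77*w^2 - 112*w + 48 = (w - 1)*(w^4 - 4*w^3 - 13*w^2 + 64*w - 48) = (w - 1)^2*(w^3 - 3*w^2 - 16*w + 48) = (w - 3)*(w - 1)^2*(w^2 - 16) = (w - 3)*(w - 1)^2*(w + 4)*(w - 4)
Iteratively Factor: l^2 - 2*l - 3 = (l + 1)*(l - 3)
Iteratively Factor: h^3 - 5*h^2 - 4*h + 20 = (h - 2)*(h^2 - 3*h - 10) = (h - 5)*(h - 2)*(h + 2)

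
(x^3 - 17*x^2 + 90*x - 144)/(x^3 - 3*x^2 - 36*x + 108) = (x - 8)/(x + 6)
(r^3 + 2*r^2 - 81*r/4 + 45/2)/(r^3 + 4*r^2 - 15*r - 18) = (r^2 - 4*r + 15/4)/(r^2 - 2*r - 3)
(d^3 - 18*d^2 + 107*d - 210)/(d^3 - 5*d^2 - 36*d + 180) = (d - 7)/(d + 6)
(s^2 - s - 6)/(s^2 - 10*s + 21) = (s + 2)/(s - 7)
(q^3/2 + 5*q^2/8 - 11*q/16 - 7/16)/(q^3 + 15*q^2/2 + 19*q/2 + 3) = (4*q^2 + 3*q - 7)/(8*(q^2 + 7*q + 6))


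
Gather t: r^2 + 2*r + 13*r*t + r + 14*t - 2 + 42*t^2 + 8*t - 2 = r^2 + 3*r + 42*t^2 + t*(13*r + 22) - 4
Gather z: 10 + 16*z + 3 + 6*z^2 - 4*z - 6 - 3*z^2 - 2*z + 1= 3*z^2 + 10*z + 8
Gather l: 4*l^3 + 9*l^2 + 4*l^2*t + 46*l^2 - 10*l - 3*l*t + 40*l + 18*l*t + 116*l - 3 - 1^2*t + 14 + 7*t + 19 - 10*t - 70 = 4*l^3 + l^2*(4*t + 55) + l*(15*t + 146) - 4*t - 40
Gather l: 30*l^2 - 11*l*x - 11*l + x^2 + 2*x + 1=30*l^2 + l*(-11*x - 11) + x^2 + 2*x + 1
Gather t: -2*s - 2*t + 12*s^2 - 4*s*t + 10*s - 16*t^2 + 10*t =12*s^2 + 8*s - 16*t^2 + t*(8 - 4*s)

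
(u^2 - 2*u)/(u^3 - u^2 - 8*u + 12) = u/(u^2 + u - 6)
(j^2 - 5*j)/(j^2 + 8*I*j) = (j - 5)/(j + 8*I)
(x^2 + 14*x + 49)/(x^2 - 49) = (x + 7)/(x - 7)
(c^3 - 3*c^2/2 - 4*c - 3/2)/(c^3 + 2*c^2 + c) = (2*c^2 - 5*c - 3)/(2*c*(c + 1))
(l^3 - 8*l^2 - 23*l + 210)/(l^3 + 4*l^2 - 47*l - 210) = (l - 6)/(l + 6)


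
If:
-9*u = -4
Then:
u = 4/9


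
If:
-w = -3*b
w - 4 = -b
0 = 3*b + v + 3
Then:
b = 1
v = -6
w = 3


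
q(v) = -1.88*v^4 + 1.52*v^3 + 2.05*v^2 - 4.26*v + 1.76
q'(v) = -7.52*v^3 + 4.56*v^2 + 4.1*v - 4.26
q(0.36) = 0.53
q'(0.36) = -2.54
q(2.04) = -18.05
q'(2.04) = -40.76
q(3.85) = -310.56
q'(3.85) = -350.03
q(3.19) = -136.31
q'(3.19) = -188.89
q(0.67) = -0.10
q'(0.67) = -1.73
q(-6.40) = -3439.58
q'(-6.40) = 2127.60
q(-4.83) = -1124.28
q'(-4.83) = 929.66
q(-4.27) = -686.00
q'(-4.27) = 646.84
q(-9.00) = -13236.61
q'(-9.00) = 5810.28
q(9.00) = -11097.13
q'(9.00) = -5080.08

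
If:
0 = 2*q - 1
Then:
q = 1/2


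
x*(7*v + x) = 7*v*x + x^2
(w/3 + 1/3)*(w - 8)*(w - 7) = w^3/3 - 14*w^2/3 + 41*w/3 + 56/3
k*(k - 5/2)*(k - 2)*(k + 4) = k^4 - k^3/2 - 13*k^2 + 20*k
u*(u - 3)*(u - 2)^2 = u^4 - 7*u^3 + 16*u^2 - 12*u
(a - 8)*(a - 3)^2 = a^3 - 14*a^2 + 57*a - 72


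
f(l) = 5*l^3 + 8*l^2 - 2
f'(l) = 15*l^2 + 16*l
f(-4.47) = -288.73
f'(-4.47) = 228.19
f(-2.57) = -34.03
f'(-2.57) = 57.95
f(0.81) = 5.91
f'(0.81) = 22.80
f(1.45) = 30.06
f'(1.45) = 54.74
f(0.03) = -1.99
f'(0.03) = 0.49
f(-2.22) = -17.28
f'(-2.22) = 38.41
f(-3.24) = -88.08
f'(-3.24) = 105.62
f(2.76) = 164.06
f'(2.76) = 158.42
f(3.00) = 205.00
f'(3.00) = 183.00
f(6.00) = 1366.00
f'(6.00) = 636.00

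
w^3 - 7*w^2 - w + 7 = (w - 7)*(w - 1)*(w + 1)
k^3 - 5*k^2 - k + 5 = (k - 5)*(k - 1)*(k + 1)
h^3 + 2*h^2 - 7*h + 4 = (h - 1)^2*(h + 4)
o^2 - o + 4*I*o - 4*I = (o - 1)*(o + 4*I)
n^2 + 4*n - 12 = (n - 2)*(n + 6)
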